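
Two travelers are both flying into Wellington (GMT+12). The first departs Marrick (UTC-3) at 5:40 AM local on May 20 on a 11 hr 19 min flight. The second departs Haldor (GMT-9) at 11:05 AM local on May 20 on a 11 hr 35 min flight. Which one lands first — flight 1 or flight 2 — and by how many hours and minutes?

Flight 1 in UTC: 5:40 AM + 3:00 = 8:40 AM on May 20.
+11 hours 19 minutes → arrive 7:59 PM UTC on May 20.
Flight 2 in UTC: 11:05 AM + 9:00 = 8:05 PM on May 20.
+11 hours and 35 minutes → arrive 7:40 AM UTC on May 21.
Flight 1 lands earlier by 11 hours 41 minutes.

the first, by 11 hours 41 minutes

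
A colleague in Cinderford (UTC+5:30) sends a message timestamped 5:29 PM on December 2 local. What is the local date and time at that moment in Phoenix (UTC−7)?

4:59 AM on December 2

In UTC: 5:29 PM − 5:30 = 11:59 AM on Dec 2.
Phoenix is UTC−7:00: 11:59 AM − 7:00 = 4:59 AM on Dec 2.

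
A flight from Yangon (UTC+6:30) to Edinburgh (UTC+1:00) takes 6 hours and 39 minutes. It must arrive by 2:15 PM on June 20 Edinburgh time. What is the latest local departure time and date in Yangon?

1:06 PM on June 20

Target arrival in UTC: 2:15 PM − 1:00 = 1:15 PM on Jun 20.
Subtract 6 hours 39 minutes → departure 6:36 AM UTC on Jun 20.
Yangon is UTC+6:30: 6:36 AM + 6:30 = 1:06 PM on Jun 20.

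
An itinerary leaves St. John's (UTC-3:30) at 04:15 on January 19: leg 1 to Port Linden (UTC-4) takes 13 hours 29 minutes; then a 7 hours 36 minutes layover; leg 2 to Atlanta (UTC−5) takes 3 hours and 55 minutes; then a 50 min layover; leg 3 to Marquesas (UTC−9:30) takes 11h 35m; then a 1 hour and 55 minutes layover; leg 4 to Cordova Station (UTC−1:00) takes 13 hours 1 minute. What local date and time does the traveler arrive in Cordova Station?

11:06 on Jan 21

Convert departure to UTC: 04:15 + 3:30 = 07:45 UTC on Jan 19.
Add 13 hours 29 minutes leg 1 → 21:14 UTC.
Add 7 hours 36 minutes layover in Port Linden → 04:50 UTC (Jan 20).
Add 3 hours 55 minutes leg 2 → 08:45 UTC.
Add 50 minutes layover in Atlanta → 09:35 UTC.
Add 11 hours and 35 minutes leg 3 → 21:10 UTC.
Add 1 hour 55 minutes layover in Marquesas → 23:05 UTC.
Add 13 hours and 1 minute leg 4 → 12:06 UTC (Jan 21).
Cordova Station is UTC−1:00, so local arrival = 12:06 − 1:00 = 11:06 on Jan 21.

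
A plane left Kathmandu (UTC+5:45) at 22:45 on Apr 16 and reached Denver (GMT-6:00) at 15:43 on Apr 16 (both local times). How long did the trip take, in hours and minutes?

Departure in UTC: 22:45 − 5:45 = 17:00 on Apr 16.
Arrival in UTC: 15:43 + 6:00 = 21:43 on Apr 16.
Elapsed = 21:43 − 17:00 = 4 hours 43 minutes.

4 hours 43 minutes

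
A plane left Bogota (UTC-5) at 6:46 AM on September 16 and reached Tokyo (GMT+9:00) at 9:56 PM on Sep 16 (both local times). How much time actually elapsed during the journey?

1 hour 10 minutes

Departure in UTC: 6:46 AM + 5:00 = 11:46 AM on Sep 16.
Arrival in UTC: 9:56 PM − 9:00 = 12:56 PM on Sep 16.
Elapsed = 12:56 PM − 11:46 AM = 1 hour 10 minutes.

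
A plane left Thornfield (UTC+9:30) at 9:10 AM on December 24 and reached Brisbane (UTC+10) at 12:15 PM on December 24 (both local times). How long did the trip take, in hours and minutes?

2 hours 35 minutes

Departure in UTC: 9:10 AM − 9:30 = 11:40 PM on Dec 23.
Arrival in UTC: 12:15 PM − 10:00 = 2:15 AM on Dec 24.
Elapsed = 2:15 AM − 11:40 PM (+1 day) = 2 hours 35 minutes.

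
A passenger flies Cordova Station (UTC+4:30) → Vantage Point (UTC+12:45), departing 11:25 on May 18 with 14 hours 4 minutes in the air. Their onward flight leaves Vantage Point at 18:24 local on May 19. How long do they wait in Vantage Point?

8 hours 40 minutes

Convert departure to UTC: 11:25 − 4:30 = 06:55 UTC on May 18.
Add 14 hours and 4 minutes flight time → 20:59 UTC.
Vantage Point is UTC+12:45, so local arrival = 20:59 + 12:45 = 09:44 on May 19.
Layover = 18:24 − 09:44 = 8 hours 40 minutes.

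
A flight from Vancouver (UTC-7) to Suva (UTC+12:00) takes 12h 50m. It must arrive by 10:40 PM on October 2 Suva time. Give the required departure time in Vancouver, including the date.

Target arrival in UTC: 10:40 PM − 12:00 = 10:40 AM on Oct 2.
Subtract 12 hours 50 minutes → departure 9:50 PM UTC on Oct 1.
Vancouver is UTC−7:00: 9:50 PM − 7:00 = 2:50 PM on Oct 1.

2:50 PM on Oct 1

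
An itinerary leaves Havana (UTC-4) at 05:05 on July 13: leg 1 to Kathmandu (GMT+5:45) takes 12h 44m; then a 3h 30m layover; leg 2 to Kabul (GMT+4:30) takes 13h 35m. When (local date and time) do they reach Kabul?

19:24 on Jul 14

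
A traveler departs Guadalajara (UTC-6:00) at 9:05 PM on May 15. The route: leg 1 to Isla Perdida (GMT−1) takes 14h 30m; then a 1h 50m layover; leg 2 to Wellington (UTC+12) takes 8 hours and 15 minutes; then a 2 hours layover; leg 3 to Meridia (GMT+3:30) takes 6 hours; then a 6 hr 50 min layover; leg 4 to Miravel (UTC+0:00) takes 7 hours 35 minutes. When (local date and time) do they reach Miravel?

Convert departure to UTC: 9:05 PM + 6:00 = 3:05 AM UTC on May 16.
Add 14 hours 30 minutes leg 1 → 5:35 PM UTC.
Add 1 hour 50 minutes layover in Isla Perdida → 7:25 PM UTC.
Add 8 hours and 15 minutes leg 2 → 3:40 AM UTC (May 17).
Add 2 hours layover in Wellington → 5:40 AM UTC.
Add 6 hours leg 3 → 11:40 AM UTC.
Add 6 hours and 50 minutes layover in Meridia → 6:30 PM UTC.
Add 7 hours and 35 minutes leg 4 → 2:05 AM UTC (May 18).
Miravel is UTC+0, so local arrival is the same: 2:05 AM on May 18.

2:05 AM on May 18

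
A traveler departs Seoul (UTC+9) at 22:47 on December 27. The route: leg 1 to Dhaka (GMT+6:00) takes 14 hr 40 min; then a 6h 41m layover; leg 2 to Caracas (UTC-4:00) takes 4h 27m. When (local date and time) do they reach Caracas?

Convert departure to UTC: 22:47 − 9:00 = 13:47 UTC on Dec 27.
Add 14 hours and 40 minutes leg 1 → 04:27 UTC (Dec 28).
Add 6 hours and 41 minutes layover in Dhaka → 11:08 UTC.
Add 4 hours and 27 minutes leg 2 → 15:35 UTC.
Caracas is UTC−4:00, so local arrival = 15:35 − 4:00 = 11:35 on Dec 28.

11:35 on December 28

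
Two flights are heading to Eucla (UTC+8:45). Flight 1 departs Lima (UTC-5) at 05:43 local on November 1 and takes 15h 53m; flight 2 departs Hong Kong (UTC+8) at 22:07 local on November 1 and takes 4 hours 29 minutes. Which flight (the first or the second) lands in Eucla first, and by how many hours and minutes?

the second, by 8 hours

Flight 1 in UTC: 05:43 + 5:00 = 10:43 on Nov 1.
+15 hours and 53 minutes → arrive 02:36 UTC on Nov 2.
Flight 2 in UTC: 22:07 − 8:00 = 14:07 on Nov 1.
+4 hours 29 minutes → arrive 18:36 UTC on Nov 1.
Flight 2 lands earlier by 8 hours.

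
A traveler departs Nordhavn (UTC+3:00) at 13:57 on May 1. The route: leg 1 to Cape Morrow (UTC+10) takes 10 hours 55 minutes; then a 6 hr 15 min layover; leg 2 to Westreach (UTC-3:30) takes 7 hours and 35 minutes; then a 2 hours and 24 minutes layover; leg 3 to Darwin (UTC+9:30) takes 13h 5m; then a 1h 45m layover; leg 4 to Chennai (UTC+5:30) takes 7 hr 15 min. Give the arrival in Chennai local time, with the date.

17:41 on May 3

Convert departure to UTC: 13:57 − 3:00 = 10:57 UTC on May 1.
Add 10 hours and 55 minutes leg 1 → 21:52 UTC.
Add 6 hours 15 minutes layover in Cape Morrow → 04:07 UTC (May 2).
Add 7 hours and 35 minutes leg 2 → 11:42 UTC.
Add 2 hours 24 minutes layover in Westreach → 14:06 UTC.
Add 13 hours and 5 minutes leg 3 → 03:11 UTC (May 3).
Add 1 hour and 45 minutes layover in Darwin → 04:56 UTC.
Add 7 hours and 15 minutes leg 4 → 12:11 UTC.
Chennai is UTC+5:30, so local arrival = 12:11 + 5:30 = 17:41 on May 3.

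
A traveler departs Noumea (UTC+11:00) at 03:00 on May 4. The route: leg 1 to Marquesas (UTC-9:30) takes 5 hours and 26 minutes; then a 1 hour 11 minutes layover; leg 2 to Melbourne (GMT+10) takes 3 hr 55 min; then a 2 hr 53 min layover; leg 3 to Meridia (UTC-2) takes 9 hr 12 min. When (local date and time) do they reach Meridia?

Convert departure to UTC: 03:00 − 11:00 = 16:00 UTC on May 3.
Add 5 hours 26 minutes leg 1 → 21:26 UTC.
Add 1 hour and 11 minutes layover in Marquesas → 22:37 UTC.
Add 3 hours 55 minutes leg 2 → 02:32 UTC (May 4).
Add 2 hours and 53 minutes layover in Melbourne → 05:25 UTC.
Add 9 hours 12 minutes leg 3 → 14:37 UTC.
Meridia is UTC−2:00, so local arrival = 14:37 − 2:00 = 12:37 on May 4.

12:37 on May 4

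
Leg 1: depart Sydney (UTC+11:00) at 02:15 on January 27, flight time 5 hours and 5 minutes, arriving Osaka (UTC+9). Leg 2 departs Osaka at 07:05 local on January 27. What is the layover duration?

Convert departure to UTC: 02:15 − 11:00 = 15:15 UTC on Jan 26.
Add 5 hours 5 minutes flight time → 20:20 UTC.
Osaka is UTC+9:00, so local arrival = 20:20 + 9:00 = 05:20 on Jan 27.
Layover = 07:05 − 05:20 = 1 hour 45 minutes.

1 hour 45 minutes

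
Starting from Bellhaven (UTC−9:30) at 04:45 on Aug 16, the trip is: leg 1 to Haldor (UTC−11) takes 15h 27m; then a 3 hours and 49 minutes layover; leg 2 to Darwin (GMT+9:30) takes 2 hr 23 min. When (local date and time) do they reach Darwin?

Convert departure to UTC: 04:45 + 9:30 = 14:15 UTC on Aug 16.
Add 15 hours 27 minutes leg 1 → 05:42 UTC (Aug 17).
Add 3 hours and 49 minutes layover in Haldor → 09:31 UTC.
Add 2 hours and 23 minutes leg 2 → 11:54 UTC.
Darwin is UTC+9:30, so local arrival = 11:54 + 9:30 = 21:24 on Aug 17.

21:24 on August 17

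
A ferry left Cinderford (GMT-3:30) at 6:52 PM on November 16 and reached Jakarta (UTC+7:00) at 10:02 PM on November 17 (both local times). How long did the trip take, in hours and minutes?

16 hours 40 minutes

Departure in UTC: 6:52 PM + 3:30 = 10:22 PM on Nov 16.
Arrival in UTC: 10:02 PM − 7:00 = 3:02 PM on Nov 17.
Elapsed = 3:02 PM − 10:22 PM (+1 day) = 16 hours 40 minutes.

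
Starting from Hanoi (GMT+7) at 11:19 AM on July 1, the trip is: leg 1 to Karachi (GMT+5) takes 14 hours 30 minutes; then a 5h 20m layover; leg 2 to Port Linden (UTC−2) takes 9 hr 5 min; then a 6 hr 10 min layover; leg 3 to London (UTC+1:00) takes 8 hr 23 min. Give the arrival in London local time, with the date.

12:47 AM on July 3

Convert departure to UTC: 11:19 AM − 7:00 = 4:19 AM UTC on Jul 1.
Add 14 hours 30 minutes leg 1 → 6:49 PM UTC.
Add 5 hours 20 minutes layover in Karachi → 12:09 AM UTC (Jul 2).
Add 9 hours 5 minutes leg 2 → 9:14 AM UTC.
Add 6 hours 10 minutes layover in Port Linden → 3:24 PM UTC.
Add 8 hours and 23 minutes leg 3 → 11:47 PM UTC.
London is UTC+1:00, so local arrival = 11:47 PM + 1:00 = 12:47 AM on Jul 3.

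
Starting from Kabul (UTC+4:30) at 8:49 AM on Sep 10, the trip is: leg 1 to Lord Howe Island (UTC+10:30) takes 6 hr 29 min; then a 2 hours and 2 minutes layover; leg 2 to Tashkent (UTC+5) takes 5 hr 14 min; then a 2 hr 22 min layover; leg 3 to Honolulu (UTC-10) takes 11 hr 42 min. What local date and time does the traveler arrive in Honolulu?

Convert departure to UTC: 8:49 AM − 4:30 = 4:19 AM UTC on Sep 10.
Add 6 hours 29 minutes leg 1 → 10:48 AM UTC.
Add 2 hours 2 minutes layover in Lord Howe Island → 12:50 PM UTC.
Add 5 hours 14 minutes leg 2 → 6:04 PM UTC.
Add 2 hours 22 minutes layover in Tashkent → 8:26 PM UTC.
Add 11 hours and 42 minutes leg 3 → 8:08 AM UTC (Sep 11).
Honolulu is UTC−10:00, so local arrival = 8:08 AM − 10:00 = 10:08 PM on Sep 10.

10:08 PM on September 10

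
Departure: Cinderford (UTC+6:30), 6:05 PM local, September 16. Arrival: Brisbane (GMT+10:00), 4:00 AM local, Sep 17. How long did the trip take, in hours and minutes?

Departure in UTC: 6:05 PM − 6:30 = 11:35 AM on Sep 16.
Arrival in UTC: 4:00 AM − 10:00 = 6:00 PM on Sep 16.
Elapsed = 6:00 PM − 11:35 AM = 6 hours 25 minutes.

6 hours 25 minutes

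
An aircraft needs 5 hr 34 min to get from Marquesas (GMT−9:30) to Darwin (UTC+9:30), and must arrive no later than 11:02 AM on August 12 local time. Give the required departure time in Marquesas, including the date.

10:28 AM on Aug 11

Target arrival in UTC: 11:02 AM − 9:30 = 1:32 AM on Aug 12.
Subtract 5 hours and 34 minutes → departure 7:58 PM UTC on Aug 11.
Marquesas is UTC−9:30: 7:58 PM − 9:30 = 10:28 AM on Aug 11.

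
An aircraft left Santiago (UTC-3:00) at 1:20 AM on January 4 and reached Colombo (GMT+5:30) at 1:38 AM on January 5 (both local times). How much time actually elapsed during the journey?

Departure in UTC: 1:20 AM + 3:00 = 4:20 AM on Jan 4.
Arrival in UTC: 1:38 AM − 5:30 = 8:08 PM on Jan 4.
Elapsed = 8:08 PM − 4:20 AM = 15 hours 48 minutes.

15 hours 48 minutes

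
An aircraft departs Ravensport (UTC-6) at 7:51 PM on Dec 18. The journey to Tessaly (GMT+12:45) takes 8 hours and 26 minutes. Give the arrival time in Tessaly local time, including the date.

11:02 PM on Dec 19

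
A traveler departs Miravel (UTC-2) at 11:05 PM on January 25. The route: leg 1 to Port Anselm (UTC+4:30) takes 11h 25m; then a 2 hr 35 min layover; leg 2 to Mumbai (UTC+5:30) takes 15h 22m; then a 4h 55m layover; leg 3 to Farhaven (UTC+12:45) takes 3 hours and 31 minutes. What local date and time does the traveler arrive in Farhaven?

3:38 AM on January 28

Convert departure to UTC: 11:05 PM + 2:00 = 1:05 AM UTC on Jan 26.
Add 11 hours 25 minutes leg 1 → 12:30 PM UTC.
Add 2 hours 35 minutes layover in Port Anselm → 3:05 PM UTC.
Add 15 hours and 22 minutes leg 2 → 6:27 AM UTC (Jan 27).
Add 4 hours and 55 minutes layover in Mumbai → 11:22 AM UTC.
Add 3 hours and 31 minutes leg 3 → 2:53 PM UTC.
Farhaven is UTC+12:45, so local arrival = 2:53 PM + 12:45 = 3:38 AM on Jan 28.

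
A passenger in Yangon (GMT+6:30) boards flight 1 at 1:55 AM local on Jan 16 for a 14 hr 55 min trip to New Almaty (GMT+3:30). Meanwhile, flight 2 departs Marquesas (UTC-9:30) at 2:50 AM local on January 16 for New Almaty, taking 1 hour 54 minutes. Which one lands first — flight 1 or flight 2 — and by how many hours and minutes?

the first, by 3 hours 54 minutes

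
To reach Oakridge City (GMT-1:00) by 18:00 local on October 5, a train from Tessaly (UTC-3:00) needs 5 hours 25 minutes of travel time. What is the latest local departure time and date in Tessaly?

10:35 on Oct 5

Target arrival in UTC: 18:00 + 1:00 = 19:00 on Oct 5.
Subtract 5 hours 25 minutes → departure 13:35 UTC on Oct 5.
Tessaly is UTC−3:00: 13:35 − 3:00 = 10:35 on Oct 5.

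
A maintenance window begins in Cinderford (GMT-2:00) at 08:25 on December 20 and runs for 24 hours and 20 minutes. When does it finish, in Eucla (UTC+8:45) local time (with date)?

19:30 on Dec 21

Eucla is 10:45 ahead of Cinderford.
After 24 hours 20 minutes it is 08:45 (Dec 21) in Cinderford.
Shift by the zone difference: 08:45 + 10:45 = 19:30 on Dec 21 in Eucla.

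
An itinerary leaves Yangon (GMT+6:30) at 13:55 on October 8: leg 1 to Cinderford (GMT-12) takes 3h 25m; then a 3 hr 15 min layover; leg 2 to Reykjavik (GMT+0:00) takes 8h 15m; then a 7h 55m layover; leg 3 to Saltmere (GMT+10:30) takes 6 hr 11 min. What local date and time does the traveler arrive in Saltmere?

Convert departure to UTC: 13:55 − 6:30 = 07:25 UTC on Oct 8.
Add 3 hours 25 minutes leg 1 → 10:50 UTC.
Add 3 hours and 15 minutes layover in Cinderford → 14:05 UTC.
Add 8 hours 15 minutes leg 2 → 22:20 UTC.
Add 7 hours and 55 minutes layover in Reykjavik → 06:15 UTC (Oct 9).
Add 6 hours and 11 minutes leg 3 → 12:26 UTC.
Saltmere is UTC+10:30, so local arrival = 12:26 + 10:30 = 22:56 on Oct 9.

22:56 on October 9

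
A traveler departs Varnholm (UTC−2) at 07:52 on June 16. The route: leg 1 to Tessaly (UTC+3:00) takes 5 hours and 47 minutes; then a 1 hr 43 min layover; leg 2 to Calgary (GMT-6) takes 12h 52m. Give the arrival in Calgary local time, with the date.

Convert departure to UTC: 07:52 + 2:00 = 09:52 UTC on Jun 16.
Add 5 hours and 47 minutes leg 1 → 15:39 UTC.
Add 1 hour and 43 minutes layover in Tessaly → 17:22 UTC.
Add 12 hours 52 minutes leg 2 → 06:14 UTC (Jun 17).
Calgary is UTC−6:00, so local arrival = 06:14 − 6:00 = 00:14 on Jun 17.

00:14 on June 17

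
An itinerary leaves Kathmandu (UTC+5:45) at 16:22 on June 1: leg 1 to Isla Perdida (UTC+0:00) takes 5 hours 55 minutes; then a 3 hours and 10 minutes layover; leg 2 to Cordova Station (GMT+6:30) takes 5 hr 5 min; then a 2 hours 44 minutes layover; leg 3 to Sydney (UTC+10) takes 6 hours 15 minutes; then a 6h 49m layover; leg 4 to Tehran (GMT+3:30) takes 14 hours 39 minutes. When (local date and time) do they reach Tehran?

10:44 on June 3

Convert departure to UTC: 16:22 − 5:45 = 10:37 UTC on Jun 1.
Add 5 hours 55 minutes leg 1 → 16:32 UTC.
Add 3 hours and 10 minutes layover in Isla Perdida → 19:42 UTC.
Add 5 hours and 5 minutes leg 2 → 00:47 UTC (Jun 2).
Add 2 hours and 44 minutes layover in Cordova Station → 03:31 UTC.
Add 6 hours 15 minutes leg 3 → 09:46 UTC.
Add 6 hours and 49 minutes layover in Sydney → 16:35 UTC.
Add 14 hours 39 minutes leg 4 → 07:14 UTC (Jun 3).
Tehran is UTC+3:30, so local arrival = 07:14 + 3:30 = 10:44 on Jun 3.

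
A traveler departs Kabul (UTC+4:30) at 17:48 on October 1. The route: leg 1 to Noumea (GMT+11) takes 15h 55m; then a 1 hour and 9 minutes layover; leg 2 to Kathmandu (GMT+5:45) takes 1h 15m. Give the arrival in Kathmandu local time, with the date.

Convert departure to UTC: 17:48 − 4:30 = 13:18 UTC on Oct 1.
Add 15 hours 55 minutes leg 1 → 05:13 UTC (Oct 2).
Add 1 hour 9 minutes layover in Noumea → 06:22 UTC.
Add 1 hour and 15 minutes leg 2 → 07:37 UTC.
Kathmandu is UTC+5:45, so local arrival = 07:37 + 5:45 = 13:22 on Oct 2.

13:22 on October 2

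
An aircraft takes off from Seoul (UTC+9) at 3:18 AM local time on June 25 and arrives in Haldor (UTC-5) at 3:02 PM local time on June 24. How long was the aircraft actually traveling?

1 hour 44 minutes

Haldor is 14:00 behind Seoul.
Clock-face elapsed time (ignoring zones) is −12 hours 16 minutes.
Actual elapsed = −12 hours 16 minutes + 14:00 = 1 hour 44 minutes.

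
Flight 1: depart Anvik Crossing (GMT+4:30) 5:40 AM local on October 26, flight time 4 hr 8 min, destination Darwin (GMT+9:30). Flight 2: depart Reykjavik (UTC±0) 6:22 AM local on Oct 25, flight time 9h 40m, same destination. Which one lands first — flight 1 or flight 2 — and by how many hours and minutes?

the second, by 13 hours 16 minutes

Flight 1 in UTC: 5:40 AM − 4:30 = 1:10 AM on Oct 26.
+4 hours 8 minutes → arrive 5:18 AM UTC on Oct 26.
Flight 2 departs at 6:22 AM UTC (Oct 25).
+9 hours and 40 minutes → arrive 4:02 PM UTC on Oct 25.
Flight 2 lands earlier by 13 hours 16 minutes.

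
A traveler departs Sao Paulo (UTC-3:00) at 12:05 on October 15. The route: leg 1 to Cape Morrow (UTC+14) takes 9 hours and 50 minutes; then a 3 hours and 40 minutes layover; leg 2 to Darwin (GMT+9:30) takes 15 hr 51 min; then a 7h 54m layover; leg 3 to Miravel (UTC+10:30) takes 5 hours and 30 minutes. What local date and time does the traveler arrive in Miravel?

20:20 on October 17

Convert departure to UTC: 12:05 + 3:00 = 15:05 UTC on Oct 15.
Add 9 hours and 50 minutes leg 1 → 00:55 UTC (Oct 16).
Add 3 hours and 40 minutes layover in Cape Morrow → 04:35 UTC.
Add 15 hours and 51 minutes leg 2 → 20:26 UTC.
Add 7 hours and 54 minutes layover in Darwin → 04:20 UTC (Oct 17).
Add 5 hours and 30 minutes leg 3 → 09:50 UTC.
Miravel is UTC+10:30, so local arrival = 09:50 + 10:30 = 20:20 on Oct 17.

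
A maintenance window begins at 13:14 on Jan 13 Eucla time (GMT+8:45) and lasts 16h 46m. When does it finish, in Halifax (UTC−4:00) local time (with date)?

17:15 on January 13

Convert start to UTC: 13:14 − 8:45 = 04:29 UTC on Jan 13.
Add 16 hours 46 minutes duration → 21:15 UTC.
Halifax is UTC−4:00, so local end time = 21:15 − 4:00 = 17:15 on Jan 13.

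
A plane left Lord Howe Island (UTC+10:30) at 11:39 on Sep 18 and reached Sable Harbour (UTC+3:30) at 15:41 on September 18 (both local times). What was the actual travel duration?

11 hours 2 minutes

Departure in UTC: 11:39 − 10:30 = 01:09 on Sep 18.
Arrival in UTC: 15:41 − 3:30 = 12:11 on Sep 18.
Elapsed = 12:11 − 01:09 = 11 hours 2 minutes.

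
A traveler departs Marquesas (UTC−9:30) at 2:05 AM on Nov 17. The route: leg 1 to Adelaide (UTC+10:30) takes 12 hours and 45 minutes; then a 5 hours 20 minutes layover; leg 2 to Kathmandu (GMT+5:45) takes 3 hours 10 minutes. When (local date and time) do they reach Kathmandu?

2:35 PM on November 18

Convert departure to UTC: 2:05 AM + 9:30 = 11:35 AM UTC on Nov 17.
Add 12 hours 45 minutes leg 1 → 12:20 AM UTC (Nov 18).
Add 5 hours and 20 minutes layover in Adelaide → 5:40 AM UTC.
Add 3 hours and 10 minutes leg 2 → 8:50 AM UTC.
Kathmandu is UTC+5:45, so local arrival = 8:50 AM + 5:45 = 2:35 PM on Nov 18.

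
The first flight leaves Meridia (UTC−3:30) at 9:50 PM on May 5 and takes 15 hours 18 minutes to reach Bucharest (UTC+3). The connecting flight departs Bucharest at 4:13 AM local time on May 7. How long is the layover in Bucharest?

Convert departure to UTC: 9:50 PM + 3:30 = 1:20 AM UTC on May 6.
Add 15 hours and 18 minutes flight time → 4:38 PM UTC.
Bucharest is UTC+3:00, so local arrival = 4:38 PM + 3:00 = 7:38 PM on May 6.
Layover = 4:13 AM − 7:38 PM (+1 day) = 8 hours 35 minutes.

8 hours 35 minutes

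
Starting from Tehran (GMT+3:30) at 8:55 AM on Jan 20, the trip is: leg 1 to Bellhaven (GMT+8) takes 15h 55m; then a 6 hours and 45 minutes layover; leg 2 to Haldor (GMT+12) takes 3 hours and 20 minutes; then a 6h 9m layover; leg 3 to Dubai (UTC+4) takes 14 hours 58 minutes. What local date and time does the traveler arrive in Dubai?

8:32 AM on January 22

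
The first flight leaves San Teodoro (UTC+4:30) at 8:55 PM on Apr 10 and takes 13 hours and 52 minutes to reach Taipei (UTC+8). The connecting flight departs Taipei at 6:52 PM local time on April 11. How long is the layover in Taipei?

Convert departure to UTC: 8:55 PM − 4:30 = 4:25 PM UTC on Apr 10.
Add 13 hours 52 minutes flight time → 6:17 AM UTC (Apr 11).
Taipei is UTC+8:00, so local arrival = 6:17 AM + 8:00 = 2:17 PM on Apr 11.
Layover = 6:52 PM − 2:17 PM = 4 hours 35 minutes.

4 hours 35 minutes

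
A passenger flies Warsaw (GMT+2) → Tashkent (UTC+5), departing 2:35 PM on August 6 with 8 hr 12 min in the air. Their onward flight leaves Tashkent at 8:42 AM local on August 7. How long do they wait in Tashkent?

Convert departure to UTC: 2:35 PM − 2:00 = 12:35 PM UTC on Aug 6.
Add 8 hours 12 minutes flight time → 8:47 PM UTC.
Tashkent is UTC+5:00, so local arrival = 8:47 PM + 5:00 = 1:47 AM on Aug 7.
Layover = 8:42 AM − 1:47 AM = 6 hours 55 minutes.

6 hours 55 minutes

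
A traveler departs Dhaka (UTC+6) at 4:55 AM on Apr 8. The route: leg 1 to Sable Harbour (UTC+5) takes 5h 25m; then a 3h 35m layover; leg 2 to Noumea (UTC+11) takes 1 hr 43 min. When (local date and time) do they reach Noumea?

Convert departure to UTC: 4:55 AM − 6:00 = 10:55 PM UTC on Apr 7.
Add 5 hours 25 minutes leg 1 → 4:20 AM UTC (Apr 8).
Add 3 hours and 35 minutes layover in Sable Harbour → 7:55 AM UTC.
Add 1 hour and 43 minutes leg 2 → 9:38 AM UTC.
Noumea is UTC+11:00, so local arrival = 9:38 AM + 11:00 = 8:38 PM on Apr 8.

8:38 PM on April 8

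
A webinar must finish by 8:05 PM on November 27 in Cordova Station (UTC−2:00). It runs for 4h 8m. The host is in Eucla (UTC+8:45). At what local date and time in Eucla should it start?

2:42 AM on Nov 28

Target end time in UTC: 8:05 PM + 2:00 = 10:05 PM on Nov 27.
Subtract 4 hours and 8 minutes → start 5:57 PM UTC on Nov 27.
Eucla is UTC+8:45: 5:57 PM + 8:45 = 2:42 AM on Nov 28.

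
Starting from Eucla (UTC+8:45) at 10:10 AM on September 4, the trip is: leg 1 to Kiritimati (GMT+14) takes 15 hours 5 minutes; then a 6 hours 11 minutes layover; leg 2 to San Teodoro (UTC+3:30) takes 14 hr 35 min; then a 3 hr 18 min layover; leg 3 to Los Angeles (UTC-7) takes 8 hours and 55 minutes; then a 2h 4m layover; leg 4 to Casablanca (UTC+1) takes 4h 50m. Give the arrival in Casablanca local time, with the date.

Convert departure to UTC: 10:10 AM − 8:45 = 1:25 AM UTC on Sep 4.
Add 15 hours and 5 minutes leg 1 → 4:30 PM UTC.
Add 6 hours 11 minutes layover in Kiritimati → 10:41 PM UTC.
Add 14 hours 35 minutes leg 2 → 1:16 PM UTC (Sep 5).
Add 3 hours and 18 minutes layover in San Teodoro → 4:34 PM UTC.
Add 8 hours and 55 minutes leg 3 → 1:29 AM UTC (Sep 6).
Add 2 hours and 4 minutes layover in Los Angeles → 3:33 AM UTC.
Add 4 hours and 50 minutes leg 4 → 8:23 AM UTC.
Casablanca is UTC+1:00, so local arrival = 8:23 AM + 1:00 = 9:23 AM on Sep 6.

9:23 AM on September 6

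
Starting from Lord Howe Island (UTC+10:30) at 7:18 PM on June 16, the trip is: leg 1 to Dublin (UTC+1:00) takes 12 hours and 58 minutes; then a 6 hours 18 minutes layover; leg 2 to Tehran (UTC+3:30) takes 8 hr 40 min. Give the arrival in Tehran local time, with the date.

Convert departure to UTC: 7:18 PM − 10:30 = 8:48 AM UTC on Jun 16.
Add 12 hours 58 minutes leg 1 → 9:46 PM UTC.
Add 6 hours and 18 minutes layover in Dublin → 4:04 AM UTC (Jun 17).
Add 8 hours 40 minutes leg 2 → 12:44 PM UTC.
Tehran is UTC+3:30, so local arrival = 12:44 PM + 3:30 = 4:14 PM on Jun 17.

4:14 PM on June 17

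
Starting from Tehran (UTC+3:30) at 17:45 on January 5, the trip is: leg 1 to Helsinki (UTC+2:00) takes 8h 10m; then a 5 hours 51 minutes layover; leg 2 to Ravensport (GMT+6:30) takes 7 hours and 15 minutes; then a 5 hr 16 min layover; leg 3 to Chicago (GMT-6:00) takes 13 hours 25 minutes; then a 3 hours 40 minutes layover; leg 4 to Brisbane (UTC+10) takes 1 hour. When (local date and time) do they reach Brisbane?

Convert departure to UTC: 17:45 − 3:30 = 14:15 UTC on Jan 5.
Add 8 hours and 10 minutes leg 1 → 22:25 UTC.
Add 5 hours 51 minutes layover in Helsinki → 04:16 UTC (Jan 6).
Add 7 hours 15 minutes leg 2 → 11:31 UTC.
Add 5 hours 16 minutes layover in Ravensport → 16:47 UTC.
Add 13 hours 25 minutes leg 3 → 06:12 UTC (Jan 7).
Add 3 hours 40 minutes layover in Chicago → 09:52 UTC.
Add 1 hour leg 4 → 10:52 UTC.
Brisbane is UTC+10:00, so local arrival = 10:52 + 10:00 = 20:52 on Jan 7.

20:52 on January 7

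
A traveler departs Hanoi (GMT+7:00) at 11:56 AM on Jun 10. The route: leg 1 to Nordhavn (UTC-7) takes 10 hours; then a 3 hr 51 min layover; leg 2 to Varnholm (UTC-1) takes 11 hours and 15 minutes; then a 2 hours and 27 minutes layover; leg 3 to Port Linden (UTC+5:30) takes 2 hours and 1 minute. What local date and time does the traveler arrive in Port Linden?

Convert departure to UTC: 11:56 AM − 7:00 = 4:56 AM UTC on Jun 10.
Add 10 hours leg 1 → 2:56 PM UTC.
Add 3 hours 51 minutes layover in Nordhavn → 6:47 PM UTC.
Add 11 hours and 15 minutes leg 2 → 6:02 AM UTC (Jun 11).
Add 2 hours and 27 minutes layover in Varnholm → 8:29 AM UTC.
Add 2 hours 1 minute leg 3 → 10:30 AM UTC.
Port Linden is UTC+5:30, so local arrival = 10:30 AM + 5:30 = 4:00 PM on Jun 11.

4:00 PM on June 11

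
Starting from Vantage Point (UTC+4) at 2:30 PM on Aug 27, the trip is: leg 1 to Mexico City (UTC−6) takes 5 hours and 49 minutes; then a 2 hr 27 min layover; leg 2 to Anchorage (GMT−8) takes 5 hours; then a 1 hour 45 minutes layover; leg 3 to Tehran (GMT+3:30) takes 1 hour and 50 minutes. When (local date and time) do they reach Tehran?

Convert departure to UTC: 2:30 PM − 4:00 = 10:30 AM UTC on Aug 27.
Add 5 hours and 49 minutes leg 1 → 4:19 PM UTC.
Add 2 hours 27 minutes layover in Mexico City → 6:46 PM UTC.
Add 5 hours leg 2 → 11:46 PM UTC.
Add 1 hour 45 minutes layover in Anchorage → 1:31 AM UTC (Aug 28).
Add 1 hour and 50 minutes leg 3 → 3:21 AM UTC.
Tehran is UTC+3:30, so local arrival = 3:21 AM + 3:30 = 6:51 AM on Aug 28.

6:51 AM on Aug 28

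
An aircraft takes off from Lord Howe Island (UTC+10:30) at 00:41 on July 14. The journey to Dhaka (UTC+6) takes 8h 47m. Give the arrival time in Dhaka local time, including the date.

04:58 on July 14

Convert departure to UTC: 00:41 − 10:30 = 14:11 UTC on Jul 13.
Add 8 hours 47 minutes travel time → 22:58 UTC.
Dhaka is UTC+6:00, so local arrival = 22:58 + 6:00 = 04:58 on Jul 14.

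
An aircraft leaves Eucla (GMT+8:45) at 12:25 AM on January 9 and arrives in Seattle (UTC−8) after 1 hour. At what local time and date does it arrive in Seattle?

Convert departure to UTC: 12:25 AM − 8:45 = 3:40 PM UTC on Jan 8.
Add 1 hour travel time → 4:40 PM UTC.
Seattle is UTC−8:00, so local arrival = 4:40 PM − 8:00 = 8:40 AM on Jan 8.

8:40 AM on January 8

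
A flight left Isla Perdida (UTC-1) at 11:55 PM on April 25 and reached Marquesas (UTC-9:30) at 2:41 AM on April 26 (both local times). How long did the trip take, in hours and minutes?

11 hours 16 minutes

Departure in UTC: 11:55 PM + 1:00 = 12:55 AM on Apr 26.
Arrival in UTC: 2:41 AM + 9:30 = 12:11 PM on Apr 26.
Elapsed = 12:11 PM − 12:55 AM = 11 hours 16 minutes.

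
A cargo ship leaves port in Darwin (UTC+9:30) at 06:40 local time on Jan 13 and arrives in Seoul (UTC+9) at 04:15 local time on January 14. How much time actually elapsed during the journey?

22 hours 5 minutes

Departure in UTC: 06:40 − 9:30 = 21:10 on Jan 12.
Arrival in UTC: 04:15 − 9:00 = 19:15 on Jan 13.
Elapsed = 19:15 − 21:10 (+1 day) = 22 hours 5 minutes.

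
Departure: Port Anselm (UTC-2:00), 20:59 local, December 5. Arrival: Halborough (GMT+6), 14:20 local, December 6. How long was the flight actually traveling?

9 hours 21 minutes

Halborough is 8:00 ahead of Port Anselm.
Clock-face elapsed time (ignoring zones) is 17 hours 21 minutes.
Actual elapsed = 17 hours 21 minutes − 8:00 = 9 hours 21 minutes.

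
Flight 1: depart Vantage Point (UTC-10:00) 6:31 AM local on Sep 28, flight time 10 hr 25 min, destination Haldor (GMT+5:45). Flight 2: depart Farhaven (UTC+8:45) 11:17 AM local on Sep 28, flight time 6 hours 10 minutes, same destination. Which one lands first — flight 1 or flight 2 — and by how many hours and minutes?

Flight 1 in UTC: 6:31 AM + 10:00 = 4:31 PM on Sep 28.
+10 hours 25 minutes → arrive 2:56 AM UTC on Sep 29.
Flight 2 in UTC: 11:17 AM − 8:45 = 2:32 AM on Sep 28.
+6 hours 10 minutes → arrive 8:42 AM UTC on Sep 28.
Flight 2 lands earlier by 18 hours 14 minutes.

the second, by 18 hours 14 minutes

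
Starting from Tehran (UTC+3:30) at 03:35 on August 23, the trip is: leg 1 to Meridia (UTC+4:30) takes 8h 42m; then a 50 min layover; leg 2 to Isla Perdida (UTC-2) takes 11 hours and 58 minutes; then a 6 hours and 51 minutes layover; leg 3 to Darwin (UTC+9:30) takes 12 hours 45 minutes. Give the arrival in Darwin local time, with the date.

Convert departure to UTC: 03:35 − 3:30 = 00:05 UTC on Aug 23.
Add 8 hours and 42 minutes leg 1 → 08:47 UTC.
Add 50 minutes layover in Meridia → 09:37 UTC.
Add 11 hours and 58 minutes leg 2 → 21:35 UTC.
Add 6 hours and 51 minutes layover in Isla Perdida → 04:26 UTC (Aug 24).
Add 12 hours and 45 minutes leg 3 → 17:11 UTC.
Darwin is UTC+9:30, so local arrival = 17:11 + 9:30 = 02:41 on Aug 25.

02:41 on August 25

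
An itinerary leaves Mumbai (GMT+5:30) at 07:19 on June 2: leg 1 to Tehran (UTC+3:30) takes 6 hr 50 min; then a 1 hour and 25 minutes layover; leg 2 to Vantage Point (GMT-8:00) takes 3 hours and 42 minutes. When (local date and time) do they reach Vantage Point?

Convert departure to UTC: 07:19 − 5:30 = 01:49 UTC on Jun 2.
Add 6 hours and 50 minutes leg 1 → 08:39 UTC.
Add 1 hour and 25 minutes layover in Tehran → 10:04 UTC.
Add 3 hours 42 minutes leg 2 → 13:46 UTC.
Vantage Point is UTC−8:00, so local arrival = 13:46 − 8:00 = 05:46 on Jun 2.

05:46 on Jun 2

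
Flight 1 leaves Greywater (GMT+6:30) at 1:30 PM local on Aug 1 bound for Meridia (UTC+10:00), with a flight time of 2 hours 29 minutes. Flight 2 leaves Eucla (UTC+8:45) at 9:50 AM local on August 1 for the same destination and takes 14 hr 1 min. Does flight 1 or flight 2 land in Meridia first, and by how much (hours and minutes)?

Flight 1 in UTC: 1:30 PM − 6:30 = 7:00 AM on Aug 1.
+2 hours and 29 minutes → arrive 9:29 AM UTC on Aug 1.
Flight 2 in UTC: 9:50 AM − 8:45 = 1:05 AM on Aug 1.
+14 hours 1 minute → arrive 3:06 PM UTC on Aug 1.
Flight 1 lands earlier by 5 hours 37 minutes.

the first, by 5 hours 37 minutes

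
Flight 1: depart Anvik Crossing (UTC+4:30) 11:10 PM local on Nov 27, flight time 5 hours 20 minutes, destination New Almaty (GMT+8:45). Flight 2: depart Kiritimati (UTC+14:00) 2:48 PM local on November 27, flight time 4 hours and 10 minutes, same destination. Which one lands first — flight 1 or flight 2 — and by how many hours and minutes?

the second, by 19 hours 2 minutes

Flight 1 in UTC: 11:10 PM − 4:30 = 6:40 PM on Nov 27.
+5 hours 20 minutes → arrive 12:00 AM UTC on Nov 28.
Flight 2 in UTC: 2:48 PM − 14:00 = 12:48 AM on Nov 27.
+4 hours 10 minutes → arrive 4:58 AM UTC on Nov 27.
Flight 2 lands earlier by 19 hours 2 minutes.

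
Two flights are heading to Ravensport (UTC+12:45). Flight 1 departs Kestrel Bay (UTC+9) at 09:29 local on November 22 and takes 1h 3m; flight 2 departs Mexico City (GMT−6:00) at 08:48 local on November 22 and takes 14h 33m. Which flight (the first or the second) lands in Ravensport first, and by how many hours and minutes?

Flight 1 in UTC: 09:29 − 9:00 = 00:29 on Nov 22.
+1 hour 3 minutes → arrive 01:32 UTC on Nov 22.
Flight 2 in UTC: 08:48 + 6:00 = 14:48 on Nov 22.
+14 hours and 33 minutes → arrive 05:21 UTC on Nov 23.
Flight 1 lands earlier by 27 hours 49 minutes.

the first, by 27 hours 49 minutes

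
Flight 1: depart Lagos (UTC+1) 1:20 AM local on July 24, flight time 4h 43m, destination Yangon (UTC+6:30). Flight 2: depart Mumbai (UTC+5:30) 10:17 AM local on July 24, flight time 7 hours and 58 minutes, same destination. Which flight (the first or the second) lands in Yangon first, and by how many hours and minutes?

the first, by 7 hours 42 minutes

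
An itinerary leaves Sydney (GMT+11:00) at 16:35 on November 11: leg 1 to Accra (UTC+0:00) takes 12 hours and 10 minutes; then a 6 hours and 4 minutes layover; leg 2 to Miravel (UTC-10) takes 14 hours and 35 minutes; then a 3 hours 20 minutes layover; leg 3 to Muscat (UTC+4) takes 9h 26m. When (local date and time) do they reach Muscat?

07:10 on November 13

Convert departure to UTC: 16:35 − 11:00 = 05:35 UTC on Nov 11.
Add 12 hours and 10 minutes leg 1 → 17:45 UTC.
Add 6 hours 4 minutes layover in Accra → 23:49 UTC.
Add 14 hours 35 minutes leg 2 → 14:24 UTC (Nov 12).
Add 3 hours 20 minutes layover in Miravel → 17:44 UTC.
Add 9 hours and 26 minutes leg 3 → 03:10 UTC (Nov 13).
Muscat is UTC+4:00, so local arrival = 03:10 + 4:00 = 07:10 on Nov 13.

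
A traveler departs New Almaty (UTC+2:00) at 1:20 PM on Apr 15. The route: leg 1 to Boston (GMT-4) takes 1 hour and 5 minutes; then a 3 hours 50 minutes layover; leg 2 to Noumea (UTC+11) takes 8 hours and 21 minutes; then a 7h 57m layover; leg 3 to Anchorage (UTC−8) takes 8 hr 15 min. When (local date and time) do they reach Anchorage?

8:48 AM on Apr 16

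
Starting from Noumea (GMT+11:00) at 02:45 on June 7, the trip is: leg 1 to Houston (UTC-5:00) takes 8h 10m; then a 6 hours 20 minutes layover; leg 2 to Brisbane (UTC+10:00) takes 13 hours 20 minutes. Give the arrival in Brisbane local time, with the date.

Convert departure to UTC: 02:45 − 11:00 = 15:45 UTC on Jun 6.
Add 8 hours 10 minutes leg 1 → 23:55 UTC.
Add 6 hours 20 minutes layover in Houston → 06:15 UTC (Jun 7).
Add 13 hours 20 minutes leg 2 → 19:35 UTC.
Brisbane is UTC+10:00, so local arrival = 19:35 + 10:00 = 05:35 on Jun 8.

05:35 on June 8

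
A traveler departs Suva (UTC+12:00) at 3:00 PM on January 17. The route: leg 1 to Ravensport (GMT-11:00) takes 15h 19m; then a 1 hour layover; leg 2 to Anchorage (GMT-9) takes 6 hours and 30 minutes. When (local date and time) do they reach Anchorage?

4:49 PM on Jan 17

Convert departure to UTC: 3:00 PM − 12:00 = 3:00 AM UTC on Jan 17.
Add 15 hours and 19 minutes leg 1 → 6:19 PM UTC.
Add 1 hour layover in Ravensport → 7:19 PM UTC.
Add 6 hours 30 minutes leg 2 → 1:49 AM UTC (Jan 18).
Anchorage is UTC−9:00, so local arrival = 1:49 AM − 9:00 = 4:49 PM on Jan 17.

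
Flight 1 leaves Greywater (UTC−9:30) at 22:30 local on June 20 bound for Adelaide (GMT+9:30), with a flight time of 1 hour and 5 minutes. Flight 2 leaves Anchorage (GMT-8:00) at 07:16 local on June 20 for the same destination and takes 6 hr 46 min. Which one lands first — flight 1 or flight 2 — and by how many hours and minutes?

Flight 1 in UTC: 22:30 + 9:30 = 08:00 on Jun 21.
+1 hour 5 minutes → arrive 09:05 UTC on Jun 21.
Flight 2 in UTC: 07:16 + 8:00 = 15:16 on Jun 20.
+6 hours and 46 minutes → arrive 22:02 UTC on Jun 20.
Flight 2 lands earlier by 11 hours 3 minutes.

the second, by 11 hours 3 minutes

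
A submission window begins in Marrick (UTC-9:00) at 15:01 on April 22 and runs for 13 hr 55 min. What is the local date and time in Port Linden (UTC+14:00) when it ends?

03:56 on April 24

Convert start to UTC: 15:01 + 9:00 = 00:01 UTC on Apr 23.
Add 13 hours and 55 minutes duration → 13:56 UTC.
Port Linden is UTC+14:00, so local end time = 13:56 + 14:00 = 03:56 on Apr 24.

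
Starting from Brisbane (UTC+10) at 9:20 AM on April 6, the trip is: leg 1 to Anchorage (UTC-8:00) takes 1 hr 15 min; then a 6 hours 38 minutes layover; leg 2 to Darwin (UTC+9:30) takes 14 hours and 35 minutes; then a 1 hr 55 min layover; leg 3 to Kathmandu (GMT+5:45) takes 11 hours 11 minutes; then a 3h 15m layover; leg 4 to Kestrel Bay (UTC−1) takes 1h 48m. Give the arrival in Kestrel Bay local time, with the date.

Convert departure to UTC: 9:20 AM − 10:00 = 11:20 PM UTC on Apr 5.
Add 1 hour and 15 minutes leg 1 → 12:35 AM UTC (Apr 6).
Add 6 hours 38 minutes layover in Anchorage → 7:13 AM UTC.
Add 14 hours and 35 minutes leg 2 → 9:48 PM UTC.
Add 1 hour 55 minutes layover in Darwin → 11:43 PM UTC.
Add 11 hours 11 minutes leg 3 → 10:54 AM UTC (Apr 7).
Add 3 hours and 15 minutes layover in Kathmandu → 2:09 PM UTC.
Add 1 hour 48 minutes leg 4 → 3:57 PM UTC.
Kestrel Bay is UTC−1:00, so local arrival = 3:57 PM − 1:00 = 2:57 PM on Apr 7.

2:57 PM on April 7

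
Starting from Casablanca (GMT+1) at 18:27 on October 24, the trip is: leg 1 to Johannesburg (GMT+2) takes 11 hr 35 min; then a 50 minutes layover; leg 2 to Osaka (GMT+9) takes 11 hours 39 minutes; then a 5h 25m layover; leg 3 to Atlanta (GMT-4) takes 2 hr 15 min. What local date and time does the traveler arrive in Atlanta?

Convert departure to UTC: 18:27 − 1:00 = 17:27 UTC on Oct 24.
Add 11 hours 35 minutes leg 1 → 05:02 UTC (Oct 25).
Add 50 minutes layover in Johannesburg → 05:52 UTC.
Add 11 hours 39 minutes leg 2 → 17:31 UTC.
Add 5 hours and 25 minutes layover in Osaka → 22:56 UTC.
Add 2 hours 15 minutes leg 3 → 01:11 UTC (Oct 26).
Atlanta is UTC−4:00, so local arrival = 01:11 − 4:00 = 21:11 on Oct 25.

21:11 on Oct 25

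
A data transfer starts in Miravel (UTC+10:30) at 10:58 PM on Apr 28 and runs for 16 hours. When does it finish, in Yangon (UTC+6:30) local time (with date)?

10:58 AM on April 29

Convert start to UTC: 10:58 PM − 10:30 = 12:28 PM UTC on Apr 28.
Add 16 hours duration → 4:28 AM UTC (Apr 29).
Yangon is UTC+6:30, so local end time = 4:28 AM + 6:30 = 10:58 AM on Apr 29.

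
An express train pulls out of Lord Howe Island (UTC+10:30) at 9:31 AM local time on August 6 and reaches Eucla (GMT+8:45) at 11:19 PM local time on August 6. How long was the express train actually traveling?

15 hours 33 minutes

Departure in UTC: 9:31 AM − 10:30 = 11:01 PM on Aug 5.
Arrival in UTC: 11:19 PM − 8:45 = 2:34 PM on Aug 6.
Elapsed = 2:34 PM − 11:01 PM (+1 day) = 15 hours 33 minutes.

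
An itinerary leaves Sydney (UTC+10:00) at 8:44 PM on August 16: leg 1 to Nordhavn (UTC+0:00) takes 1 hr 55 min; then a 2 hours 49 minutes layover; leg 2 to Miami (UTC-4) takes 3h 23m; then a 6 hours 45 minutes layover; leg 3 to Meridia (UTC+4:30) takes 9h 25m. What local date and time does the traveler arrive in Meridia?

Convert departure to UTC: 8:44 PM − 10:00 = 10:44 AM UTC on Aug 16.
Add 1 hour and 55 minutes leg 1 → 12:39 PM UTC.
Add 2 hours 49 minutes layover in Nordhavn → 3:28 PM UTC.
Add 3 hours 23 minutes leg 2 → 6:51 PM UTC.
Add 6 hours 45 minutes layover in Miami → 1:36 AM UTC (Aug 17).
Add 9 hours and 25 minutes leg 3 → 11:01 AM UTC.
Meridia is UTC+4:30, so local arrival = 11:01 AM + 4:30 = 3:31 PM on Aug 17.

3:31 PM on August 17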